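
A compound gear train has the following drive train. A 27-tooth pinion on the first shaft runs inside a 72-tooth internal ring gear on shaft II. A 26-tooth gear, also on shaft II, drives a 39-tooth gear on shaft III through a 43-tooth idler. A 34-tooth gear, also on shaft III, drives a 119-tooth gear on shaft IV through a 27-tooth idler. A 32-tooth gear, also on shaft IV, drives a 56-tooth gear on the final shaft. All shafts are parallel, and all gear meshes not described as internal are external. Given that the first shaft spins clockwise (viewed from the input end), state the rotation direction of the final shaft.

the first shaft → shaft II: internal mesh, same direction → CW.
shaft II → shaft III: driver → idler → driven is 2 external meshes, 2 reversals → CW.
shaft III → shaft IV: driver → idler → driven is 2 external meshes, 2 reversals → CW.
shaft IV → the final shaft: external mesh, 1 reversal → CCW.
5 reversals in total — an odd number — so the final shaft turns opposite to the first shaft.

counterclockwise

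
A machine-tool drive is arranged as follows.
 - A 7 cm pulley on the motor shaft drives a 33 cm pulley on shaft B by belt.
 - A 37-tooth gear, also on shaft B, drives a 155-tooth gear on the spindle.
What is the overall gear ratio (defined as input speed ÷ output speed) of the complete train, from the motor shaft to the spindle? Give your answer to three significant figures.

Each stage contributes driven/driver: belt 33/7 = 4.7143, gear mesh 155/37 = 4.1892.
Overall: 4.7143 × 4.1892 = 19.749.

19.7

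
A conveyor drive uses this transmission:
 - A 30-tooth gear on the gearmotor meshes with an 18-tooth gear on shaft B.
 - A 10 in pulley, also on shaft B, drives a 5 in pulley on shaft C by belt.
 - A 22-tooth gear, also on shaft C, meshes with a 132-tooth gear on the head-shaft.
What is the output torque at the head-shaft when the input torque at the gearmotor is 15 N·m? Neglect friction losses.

gear mesh 18/30 = 0.6 → τ = 15·0.6 = 9 N·m
belt 5/10 = 0.5 → τ = 9·0.5 = 4.5 N·m
gear mesh 132/22 = 6 → τ = 4.5·6 = 27 N·m

27 N·m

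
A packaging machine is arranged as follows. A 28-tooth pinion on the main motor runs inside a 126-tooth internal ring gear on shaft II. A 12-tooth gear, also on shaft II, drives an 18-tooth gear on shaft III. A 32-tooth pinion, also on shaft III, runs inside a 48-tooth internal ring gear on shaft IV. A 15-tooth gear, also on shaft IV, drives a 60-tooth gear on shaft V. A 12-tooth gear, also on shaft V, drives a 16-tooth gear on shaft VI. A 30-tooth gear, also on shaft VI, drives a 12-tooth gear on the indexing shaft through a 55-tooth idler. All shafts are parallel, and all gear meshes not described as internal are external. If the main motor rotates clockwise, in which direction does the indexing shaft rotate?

the main motor → shaft II: internal mesh, same direction → CW.
shaft II → shaft III: external mesh, 1 reversal → CCW.
shaft III → shaft IV: internal mesh, same direction → CCW.
shaft IV → shaft V: external mesh, 1 reversal → CW.
shaft V → shaft VI: external mesh, 1 reversal → CCW.
shaft VI → the indexing shaft: driver → idler → driven is 2 external meshes, 2 reversals → CCW.
5 reversals in total — an odd number — so the indexing shaft turns opposite to the main motor.

counterclockwise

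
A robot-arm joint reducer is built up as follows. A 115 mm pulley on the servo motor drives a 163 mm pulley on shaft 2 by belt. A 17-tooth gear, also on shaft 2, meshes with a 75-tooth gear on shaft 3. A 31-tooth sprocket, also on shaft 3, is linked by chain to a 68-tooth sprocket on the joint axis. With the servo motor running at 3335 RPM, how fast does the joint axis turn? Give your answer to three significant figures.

Belt: ratio = 163/115 = 1.4174, so shaft 2 turns at 3335 / 1.4174 = 2352.9 RPM.
Gear mesh: ratio = 75/17 = 4.4118, so shaft 3 turns at 2352.9 / 4.4118 = 533.33 RPM.
Chain: ratio = 68/31 = 2.1935, so the joint axis turns at 533.33 / 2.1935 = 243.13 RPM.

243 RPM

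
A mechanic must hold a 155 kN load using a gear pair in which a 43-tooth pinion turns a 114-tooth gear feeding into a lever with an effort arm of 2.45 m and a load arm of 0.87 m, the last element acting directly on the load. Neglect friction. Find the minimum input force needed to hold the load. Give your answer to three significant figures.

20.8 kN

Gear pair MA = 114/43 = 2.6512.
Lever MA = effort arm / load arm = 2.45/0.87 = 2.8161.
Combined ideal MA = 2.6512 × 2.8161 = 7.4659.
Effort = load / MA = 155 / 7.4659 = 20.761 kN.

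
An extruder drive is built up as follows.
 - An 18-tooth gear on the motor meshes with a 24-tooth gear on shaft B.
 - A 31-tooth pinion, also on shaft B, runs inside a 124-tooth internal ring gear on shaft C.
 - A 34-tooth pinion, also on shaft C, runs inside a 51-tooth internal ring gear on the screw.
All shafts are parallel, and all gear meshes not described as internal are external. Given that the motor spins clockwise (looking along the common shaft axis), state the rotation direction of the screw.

the motor → shaft B: external mesh, 1 reversal → CCW.
shaft B → shaft C: internal mesh, same direction → CCW.
shaft C → the screw: internal mesh, same direction → CCW.
1 reversal in total — an odd number — so the screw turns opposite to the motor.

anticlockwise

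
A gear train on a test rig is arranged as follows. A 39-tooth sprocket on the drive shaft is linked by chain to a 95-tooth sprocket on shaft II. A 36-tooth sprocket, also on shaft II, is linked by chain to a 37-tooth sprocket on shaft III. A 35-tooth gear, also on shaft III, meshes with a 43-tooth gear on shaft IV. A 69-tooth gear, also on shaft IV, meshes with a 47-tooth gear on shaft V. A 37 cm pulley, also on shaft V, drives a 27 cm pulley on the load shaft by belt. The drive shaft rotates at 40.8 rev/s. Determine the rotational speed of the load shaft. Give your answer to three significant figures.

26.7 rev/s

the drive shaft → shaft II (chain, 95/39): 40.8 ÷ 2.4359 = 16.749 rev/s
shaft II → shaft III (chain, 37/36): 16.749 ÷ 1.0278 = 16.297 rev/s
shaft III → shaft IV (gear mesh, 43/35): 16.297 ÷ 1.2286 = 13.265 rev/s
shaft IV → shaft V (gear mesh, 47/69): 13.265 ÷ 0.68116 = 19.474 rev/s
shaft V → the load shaft (belt, 27/37): 19.474 ÷ 0.72973 = 26.686 rev/s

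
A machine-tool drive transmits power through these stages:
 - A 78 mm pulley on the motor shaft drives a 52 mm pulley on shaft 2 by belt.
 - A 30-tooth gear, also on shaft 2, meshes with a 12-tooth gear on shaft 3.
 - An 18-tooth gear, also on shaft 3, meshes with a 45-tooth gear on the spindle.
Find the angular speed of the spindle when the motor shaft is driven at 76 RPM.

belt 52/78 = 0.66667 → 76/0.66667 = 114 RPM
gear mesh 12/30 = 0.4 → 114/0.4 = 285 RPM
gear mesh 45/18 = 2.5 → 285/2.5 = 114 RPM

114 RPM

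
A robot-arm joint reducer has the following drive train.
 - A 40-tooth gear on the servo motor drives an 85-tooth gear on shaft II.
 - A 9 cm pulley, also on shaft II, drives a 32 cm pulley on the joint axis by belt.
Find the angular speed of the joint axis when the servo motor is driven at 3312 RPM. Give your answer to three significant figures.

438 RPM

the servo motor → shaft II (gear mesh, 85/40): 3312 ÷ 2.125 = 1558.6 RPM
shaft II → the joint axis (belt, 32/9): 1558.6 ÷ 3.5556 = 438.35 RPM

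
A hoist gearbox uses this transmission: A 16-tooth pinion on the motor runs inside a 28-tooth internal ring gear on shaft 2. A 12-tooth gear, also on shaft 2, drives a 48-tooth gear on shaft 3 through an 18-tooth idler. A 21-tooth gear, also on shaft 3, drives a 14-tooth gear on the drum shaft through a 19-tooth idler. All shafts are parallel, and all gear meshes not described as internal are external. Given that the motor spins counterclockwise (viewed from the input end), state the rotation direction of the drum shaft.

the motor → shaft 2: internal mesh, same direction → CCW.
shaft 2 → shaft 3: driver → idler → driven is 2 external meshes, 2 reversals → CCW.
shaft 3 → the drum shaft: driver → idler → driven is 2 external meshes, 2 reversals → CCW.
4 reversals in total — an even number — so the drum shaft turns the same way as the motor.

counterclockwise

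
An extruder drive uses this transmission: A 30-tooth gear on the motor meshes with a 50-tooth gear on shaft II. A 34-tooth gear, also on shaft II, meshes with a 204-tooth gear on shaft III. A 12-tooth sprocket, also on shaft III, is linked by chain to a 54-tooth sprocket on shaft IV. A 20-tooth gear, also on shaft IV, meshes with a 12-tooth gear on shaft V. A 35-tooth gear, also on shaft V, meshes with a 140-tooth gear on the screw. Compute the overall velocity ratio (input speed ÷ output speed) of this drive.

108

Each stage contributes driven/driver: gear mesh 50/30 = 1.6667, gear mesh 204/34 = 6, chain 54/12 = 4.5, gear mesh 12/20 = 0.6, gear mesh 140/35 = 4.
Overall: 1.6667 × 6 × 4.5 × 0.6 × 4 = 108.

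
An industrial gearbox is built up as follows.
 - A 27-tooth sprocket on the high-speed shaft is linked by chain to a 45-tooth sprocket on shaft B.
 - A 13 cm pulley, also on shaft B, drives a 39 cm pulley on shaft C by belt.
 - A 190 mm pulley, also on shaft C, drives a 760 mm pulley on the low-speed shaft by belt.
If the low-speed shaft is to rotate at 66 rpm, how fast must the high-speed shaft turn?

Overall ratio R = 1.6667 × 3 × 4 = 20.
Required input speed = output speed × R = 66 × 20 = 1320 rpm.

1320 rpm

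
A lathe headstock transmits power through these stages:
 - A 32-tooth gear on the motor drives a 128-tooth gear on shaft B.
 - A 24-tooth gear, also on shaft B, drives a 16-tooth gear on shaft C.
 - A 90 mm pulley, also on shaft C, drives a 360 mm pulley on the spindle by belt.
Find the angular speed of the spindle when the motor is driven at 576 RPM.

54 RPM

gear mesh 128/32 = 4 → 576/4 = 144 RPM
gear mesh 16/24 = 0.66667 → 144/0.66667 = 216 RPM
belt 360/90 = 4 → 216/4 = 54 RPM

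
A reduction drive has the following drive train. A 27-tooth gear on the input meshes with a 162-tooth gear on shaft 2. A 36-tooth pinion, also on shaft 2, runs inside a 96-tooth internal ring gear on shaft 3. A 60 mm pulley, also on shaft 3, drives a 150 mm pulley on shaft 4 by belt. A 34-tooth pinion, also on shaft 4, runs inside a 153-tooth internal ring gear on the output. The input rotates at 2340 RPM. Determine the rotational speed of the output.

gear mesh 162/27 = 6 → 2340/6 = 390 RPM
internal gear 96/36 = 2.6667 → 390/2.6667 = 146.25 RPM
belt 150/60 = 2.5 → 146.25/2.5 = 58.5 RPM
internal gear 153/34 = 4.5 → 58.5/4.5 = 13 RPM

13 RPM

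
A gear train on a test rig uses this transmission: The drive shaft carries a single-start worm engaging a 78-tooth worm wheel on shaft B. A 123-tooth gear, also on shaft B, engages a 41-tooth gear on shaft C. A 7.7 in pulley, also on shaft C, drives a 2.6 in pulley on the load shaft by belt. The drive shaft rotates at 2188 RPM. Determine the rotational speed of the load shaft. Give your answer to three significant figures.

Worm: ratio = 78/1 = 78, so shaft B turns at 2188 / 78 = 28.051 RPM.
Gear mesh: ratio = 41/123 = 0.33333, so shaft C turns at 28.051 / 0.33333 = 84.154 RPM.
Belt: ratio = 2.6/7.7 = 0.33766, so the load shaft turns at 84.154 / 0.33766 = 249.22 RPM.

249 RPM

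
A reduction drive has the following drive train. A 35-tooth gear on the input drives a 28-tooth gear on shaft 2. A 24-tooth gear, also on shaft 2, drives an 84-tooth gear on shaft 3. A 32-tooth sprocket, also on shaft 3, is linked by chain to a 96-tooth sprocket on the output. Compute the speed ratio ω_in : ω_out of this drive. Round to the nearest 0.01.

Each stage contributes driven/driver: gear mesh 28/35 = 0.8, gear mesh 84/24 = 3.5, chain 96/32 = 3.
Overall: 0.8 × 3.5 × 3 = 8.4.

8.40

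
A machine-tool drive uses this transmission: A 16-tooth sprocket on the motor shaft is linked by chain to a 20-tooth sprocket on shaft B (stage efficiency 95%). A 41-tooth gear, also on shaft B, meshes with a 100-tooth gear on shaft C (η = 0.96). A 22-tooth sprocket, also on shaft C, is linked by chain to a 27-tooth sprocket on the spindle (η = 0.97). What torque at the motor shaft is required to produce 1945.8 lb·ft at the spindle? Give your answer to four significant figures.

Overall ratio R = 1.25 × 2.439 × 1.2273 = 3.7417; overall efficiency η = 0.95 × 0.96 × 0.97 = 0.8846.
Input torque = output torque / (R × η) = 1945.8 / (3.7417 × 0.8846) = 587.85 lb·ft.

587.8 lb·ft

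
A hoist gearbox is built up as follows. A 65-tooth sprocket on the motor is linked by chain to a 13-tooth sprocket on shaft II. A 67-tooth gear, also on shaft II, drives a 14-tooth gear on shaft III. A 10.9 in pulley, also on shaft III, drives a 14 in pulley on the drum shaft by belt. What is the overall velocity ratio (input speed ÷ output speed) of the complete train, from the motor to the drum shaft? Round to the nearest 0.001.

Each stage contributes driven/driver: chain 13/65 = 0.2, gear mesh 14/67 = 0.20896, belt 14/10.9 = 1.2844.
Overall: 0.2 × 0.20896 × 1.2844 = 0.053677.

0.054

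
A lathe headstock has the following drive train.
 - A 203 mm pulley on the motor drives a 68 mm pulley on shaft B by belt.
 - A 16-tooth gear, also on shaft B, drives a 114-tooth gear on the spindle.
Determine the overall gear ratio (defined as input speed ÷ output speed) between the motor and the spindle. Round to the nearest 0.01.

Each stage contributes driven/driver: belt 68/203 = 0.33498, gear mesh 114/16 = 7.125.
Overall: 0.33498 × 7.125 = 2.3867.

2.39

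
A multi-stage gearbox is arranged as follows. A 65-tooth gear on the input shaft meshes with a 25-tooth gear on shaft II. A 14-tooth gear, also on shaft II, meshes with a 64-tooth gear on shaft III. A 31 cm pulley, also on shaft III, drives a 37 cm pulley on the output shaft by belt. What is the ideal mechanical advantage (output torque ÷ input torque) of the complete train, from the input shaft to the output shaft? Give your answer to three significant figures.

Each stage contributes driven/driver: gear mesh 25/65 = 0.38462, gear mesh 64/14 = 4.5714, belt 37/31 = 1.1935.
Overall: 0.38462 × 4.5714 × 1.1935 = 2.0985.

2.10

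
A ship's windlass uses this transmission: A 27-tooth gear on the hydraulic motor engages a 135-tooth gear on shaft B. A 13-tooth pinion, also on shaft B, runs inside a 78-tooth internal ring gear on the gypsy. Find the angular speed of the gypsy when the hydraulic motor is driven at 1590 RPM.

Gear mesh: ratio = 135/27 = 5, so shaft B turns at 1590 / 5 = 318 RPM.
Internal gear: ratio = 78/13 = 6, so the gypsy turns at 318 / 6 = 53 RPM.

53 RPM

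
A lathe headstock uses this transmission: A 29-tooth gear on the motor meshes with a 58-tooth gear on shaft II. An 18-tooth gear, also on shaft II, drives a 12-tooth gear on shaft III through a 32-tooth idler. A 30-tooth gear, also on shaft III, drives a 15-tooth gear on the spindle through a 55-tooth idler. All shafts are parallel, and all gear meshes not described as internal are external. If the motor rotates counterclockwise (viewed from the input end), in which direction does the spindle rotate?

the motor → shaft II: external mesh, 1 reversal → CW.
shaft II → shaft III: driver → idler → driven is 2 external meshes, 2 reversals → CW.
shaft III → the spindle: driver → idler → driven is 2 external meshes, 2 reversals → CW.
5 reversals in total — an odd number — so the spindle turns opposite to the motor.

clockwise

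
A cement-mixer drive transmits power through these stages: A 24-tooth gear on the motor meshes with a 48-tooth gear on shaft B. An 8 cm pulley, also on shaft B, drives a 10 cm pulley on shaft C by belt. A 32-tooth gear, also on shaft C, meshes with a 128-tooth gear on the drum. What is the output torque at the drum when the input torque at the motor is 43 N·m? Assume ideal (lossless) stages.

After the gear mesh (48/24): 43 × 2 = 86 N·m
After the belt (10/8): 86 × 1.25 = 107.5 N·m
After the gear mesh (128/32): 107.5 × 4 = 430 N·m

430 N·m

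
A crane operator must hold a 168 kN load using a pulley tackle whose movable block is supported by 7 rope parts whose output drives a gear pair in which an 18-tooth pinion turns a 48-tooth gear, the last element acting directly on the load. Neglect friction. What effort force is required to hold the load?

9 kN

Block-and-tackle MA = number of supporting rope parts = 7.
Gear pair MA = 48/18 = 2.6667.
Combined ideal MA = 7 × 2.6667 = 18.667.
Effort = load / MA = 168 / 18.667 = 9 kN.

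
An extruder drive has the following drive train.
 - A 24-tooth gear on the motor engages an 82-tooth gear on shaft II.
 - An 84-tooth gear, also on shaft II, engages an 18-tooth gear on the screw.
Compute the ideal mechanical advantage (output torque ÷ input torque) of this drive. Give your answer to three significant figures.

0.732

Each stage contributes driven/driver: gear mesh 82/24 = 3.4167, gear mesh 18/84 = 0.21429.
Overall: 3.4167 × 0.21429 = 0.73214.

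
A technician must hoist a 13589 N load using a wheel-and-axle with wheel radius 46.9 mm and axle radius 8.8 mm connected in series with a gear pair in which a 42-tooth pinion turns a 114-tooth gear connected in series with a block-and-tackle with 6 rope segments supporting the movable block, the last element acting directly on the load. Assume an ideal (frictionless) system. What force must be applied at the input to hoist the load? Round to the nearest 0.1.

156.6 N

Wheel-and-axle MA = R/r = 46.9/8.8 = 5.3295.
Gear pair MA = 114/42 = 2.7143.
Block-and-tackle MA = number of supporting rope parts = 6.
Combined ideal MA = 5.3295 × 2.7143 × 6 = 86.795.
Effort = load / MA = 13589 / 86.795 = 156.56 N.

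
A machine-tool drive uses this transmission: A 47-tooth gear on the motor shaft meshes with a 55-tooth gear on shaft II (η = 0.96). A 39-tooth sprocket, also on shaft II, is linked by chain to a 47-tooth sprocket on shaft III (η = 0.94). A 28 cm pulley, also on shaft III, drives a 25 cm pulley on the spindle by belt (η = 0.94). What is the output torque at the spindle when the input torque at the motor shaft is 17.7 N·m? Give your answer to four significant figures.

18.91 N·m

gear mesh 55/47 = 1.1702 → τ = 17.7·1.1702·0.96 = 19.884 N·m
chain 47/39 = 1.2051 → τ = 19.884·1.2051·0.94 = 22.525 N·m
belt 25/28 = 0.89286 → τ = 22.525·0.89286·0.94 = 18.905 N·m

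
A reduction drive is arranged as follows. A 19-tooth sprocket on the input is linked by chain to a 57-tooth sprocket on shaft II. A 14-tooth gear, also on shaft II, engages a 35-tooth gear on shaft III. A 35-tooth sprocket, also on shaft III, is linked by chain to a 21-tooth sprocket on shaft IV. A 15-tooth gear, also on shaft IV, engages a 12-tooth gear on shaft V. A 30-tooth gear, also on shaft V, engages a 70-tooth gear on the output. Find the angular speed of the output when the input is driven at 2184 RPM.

260 RPM

the input → shaft II (chain, 57/19): 2184 ÷ 3 = 728 RPM
shaft II → shaft III (gear mesh, 35/14): 728 ÷ 2.5 = 291.2 RPM
shaft III → shaft IV (chain, 21/35): 291.2 ÷ 0.6 = 485.33 RPM
shaft IV → shaft V (gear mesh, 12/15): 485.33 ÷ 0.8 = 606.67 RPM
shaft V → the output (gear mesh, 70/30): 606.67 ÷ 2.3333 = 260 RPM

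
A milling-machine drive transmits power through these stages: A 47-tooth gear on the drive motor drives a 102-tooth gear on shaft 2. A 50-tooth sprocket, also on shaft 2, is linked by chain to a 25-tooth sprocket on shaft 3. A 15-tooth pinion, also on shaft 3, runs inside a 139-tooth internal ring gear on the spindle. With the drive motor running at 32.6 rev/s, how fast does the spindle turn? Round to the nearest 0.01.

3.24 rev/s

the drive motor → shaft 2 (gear mesh, 102/47): 32.6 ÷ 2.1702 = 15.022 rev/s
shaft 2 → shaft 3 (chain, 25/50): 15.022 ÷ 0.5 = 30.043 rev/s
shaft 3 → the spindle (internal gear, 139/15): 30.043 ÷ 9.2667 = 3.2421 rev/s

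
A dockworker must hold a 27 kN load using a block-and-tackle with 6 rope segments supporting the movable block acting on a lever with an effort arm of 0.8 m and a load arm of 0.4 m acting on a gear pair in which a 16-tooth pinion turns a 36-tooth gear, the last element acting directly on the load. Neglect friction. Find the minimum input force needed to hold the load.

Block-and-tackle MA = number of supporting rope parts = 6.
Lever MA = effort arm / load arm = 0.8/0.4 = 2.
Gear pair MA = 36/16 = 2.25.
Combined ideal MA = 6 × 2 × 2.25 = 27.
Effort = load / MA = 27 / 27 = 1 kN.

1 kN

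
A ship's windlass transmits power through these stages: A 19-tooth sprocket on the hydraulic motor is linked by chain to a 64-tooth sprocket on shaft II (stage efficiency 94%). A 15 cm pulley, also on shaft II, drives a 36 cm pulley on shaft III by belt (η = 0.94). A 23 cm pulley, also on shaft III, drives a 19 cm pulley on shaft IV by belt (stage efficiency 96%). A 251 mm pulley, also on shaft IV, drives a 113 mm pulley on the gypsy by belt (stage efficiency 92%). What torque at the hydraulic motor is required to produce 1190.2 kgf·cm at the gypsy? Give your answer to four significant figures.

Overall ratio R = 3.3684 × 2.4 × 0.82609 × 0.4502 = 3.0065; overall efficiency η = 0.94 × 0.94 × 0.96 × 0.92 = 0.7804.
Input torque = output torque / (R × η) = 1190.2 / (3.0065 × 0.7804) = 507.27 kgf·cm.

507.3 kgf·cm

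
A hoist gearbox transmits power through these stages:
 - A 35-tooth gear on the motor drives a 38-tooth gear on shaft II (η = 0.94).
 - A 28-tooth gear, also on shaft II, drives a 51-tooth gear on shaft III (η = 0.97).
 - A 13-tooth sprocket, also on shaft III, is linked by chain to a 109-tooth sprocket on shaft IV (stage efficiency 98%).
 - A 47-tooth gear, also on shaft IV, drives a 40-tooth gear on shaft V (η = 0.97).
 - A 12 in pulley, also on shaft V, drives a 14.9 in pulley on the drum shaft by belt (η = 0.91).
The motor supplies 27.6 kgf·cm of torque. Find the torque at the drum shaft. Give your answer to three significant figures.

381 kgf·cm

gear mesh 38/35 = 1.0857 → τ = 27.6·1.0857·0.94 = 28.168 kgf·cm
gear mesh 51/28 = 1.8214 → τ = 28.168·1.8214·0.97 = 49.766 kgf·cm
chain 109/13 = 8.3846 → τ = 49.766·8.3846·0.98 = 408.93 kgf·cm
gear mesh 40/47 = 0.85106 → τ = 408.93·0.85106·0.97 = 337.58 kgf·cm
belt 14.9/12 = 1.2417 → τ = 337.58·1.2417·0.91 = 381.44 kgf·cm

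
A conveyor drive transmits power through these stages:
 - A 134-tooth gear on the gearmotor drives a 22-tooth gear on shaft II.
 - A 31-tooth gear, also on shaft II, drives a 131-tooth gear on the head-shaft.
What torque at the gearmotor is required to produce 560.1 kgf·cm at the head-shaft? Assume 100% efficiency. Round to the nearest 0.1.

807.3 kgf·cm

Overall ratio R = 0.16418 × 4.2258 = 0.69379.
Input torque = output torque / R = 560.1 / 0.69379 = 807.31 kgf·cm.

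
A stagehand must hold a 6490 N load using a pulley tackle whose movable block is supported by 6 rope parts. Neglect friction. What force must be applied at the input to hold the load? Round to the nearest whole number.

Block-and-tackle MA = number of supporting rope parts = 6.
Effort = load / MA = 6490 / 6 = 1081.7 N.

1082 N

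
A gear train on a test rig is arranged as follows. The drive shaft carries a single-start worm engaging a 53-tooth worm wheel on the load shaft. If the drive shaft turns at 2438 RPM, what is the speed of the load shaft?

46 RPM

the drive shaft → the load shaft (worm, 53/1): 2438 ÷ 53 = 46 RPM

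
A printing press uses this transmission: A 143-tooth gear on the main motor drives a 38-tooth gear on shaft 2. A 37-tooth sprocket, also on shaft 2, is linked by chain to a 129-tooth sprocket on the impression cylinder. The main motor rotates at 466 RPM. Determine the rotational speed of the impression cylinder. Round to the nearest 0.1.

Gear mesh: ratio = 38/143 = 0.26573, so shaft 2 turns at 466 / 0.26573 = 1753.6 RPM.
Chain: ratio = 129/37 = 3.4865, so the impression cylinder turns at 1753.6 / 3.4865 = 502.98 RPM.

503.0 RPM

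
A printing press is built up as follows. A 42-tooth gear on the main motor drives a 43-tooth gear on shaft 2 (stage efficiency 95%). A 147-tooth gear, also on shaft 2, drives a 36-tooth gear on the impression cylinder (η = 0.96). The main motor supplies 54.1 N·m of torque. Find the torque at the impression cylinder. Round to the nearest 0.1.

12.4 N·m

gear mesh 43/42 = 1.0238 → τ = 54.1·1.0238·0.95 = 52.619 N·m
gear mesh 36/147 = 0.2449 → τ = 52.619·0.2449·0.96 = 12.371 N·m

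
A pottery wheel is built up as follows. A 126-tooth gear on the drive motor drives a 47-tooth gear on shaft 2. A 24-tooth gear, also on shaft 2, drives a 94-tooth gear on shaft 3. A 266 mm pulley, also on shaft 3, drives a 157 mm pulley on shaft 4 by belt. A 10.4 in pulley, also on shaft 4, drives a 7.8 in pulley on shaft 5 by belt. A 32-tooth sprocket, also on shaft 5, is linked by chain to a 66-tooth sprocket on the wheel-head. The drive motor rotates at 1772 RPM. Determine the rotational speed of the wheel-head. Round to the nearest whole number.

the drive motor → shaft 2 (gear mesh, 47/126): 1772 ÷ 0.37302 = 4750.5 RPM
shaft 2 → shaft 3 (gear mesh, 94/24): 4750.5 ÷ 3.9167 = 1212.9 RPM
shaft 3 → shaft 4 (belt, 157/266): 1212.9 ÷ 0.59023 = 2055 RPM
shaft 4 → shaft 5 (belt, 7.8/10.4): 2055 ÷ 0.75 = 2739.9 RPM
shaft 5 → the wheel-head (chain, 66/32): 2739.9 ÷ 2.0625 = 1328.5 RPM

1328 RPM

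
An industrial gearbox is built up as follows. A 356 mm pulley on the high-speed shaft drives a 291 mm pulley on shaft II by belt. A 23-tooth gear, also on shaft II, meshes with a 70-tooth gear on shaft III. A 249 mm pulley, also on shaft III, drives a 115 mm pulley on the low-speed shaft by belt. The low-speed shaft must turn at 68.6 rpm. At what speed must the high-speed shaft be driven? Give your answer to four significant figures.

78.82 rpm

Overall ratio R = 0.81742 × 3.0435 × 0.46185 = 1.149.
Required input speed = output speed × R = 68.6 × 1.149 = 78.82 rpm.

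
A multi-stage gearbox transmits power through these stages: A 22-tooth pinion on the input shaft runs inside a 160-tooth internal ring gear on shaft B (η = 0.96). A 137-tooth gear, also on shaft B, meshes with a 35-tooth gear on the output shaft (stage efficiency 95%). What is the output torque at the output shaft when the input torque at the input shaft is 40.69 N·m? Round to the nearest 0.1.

Internal gear: ratio = 160/22 = 7.2727; torque at shaft B = 40.69 × 7.2727 × 0.96 = 284.09 N·m.
Gear mesh: ratio = 35/137 = 0.25547; torque at the output shaft = 284.09 × 0.25547 × 0.95 = 68.949 N·m.

68.9 N·m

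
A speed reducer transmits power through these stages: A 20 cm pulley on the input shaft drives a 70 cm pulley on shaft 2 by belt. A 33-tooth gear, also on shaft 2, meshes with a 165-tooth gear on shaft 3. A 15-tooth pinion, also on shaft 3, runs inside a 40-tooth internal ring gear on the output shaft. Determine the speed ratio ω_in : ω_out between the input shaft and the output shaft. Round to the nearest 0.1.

46.7

Each stage contributes driven/driver: belt 70/20 = 3.5, gear mesh 165/33 = 5, internal gear 40/15 = 2.6667.
Overall: 3.5 × 5 × 2.6667 = 46.667.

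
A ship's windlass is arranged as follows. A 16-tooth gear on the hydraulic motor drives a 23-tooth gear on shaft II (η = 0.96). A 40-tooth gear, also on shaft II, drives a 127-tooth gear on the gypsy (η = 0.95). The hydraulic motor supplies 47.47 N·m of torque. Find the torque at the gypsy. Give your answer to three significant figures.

Gear mesh: ratio = 23/16 = 1.4375; torque at shaft II = 47.47 × 1.4375 × 0.96 = 65.509 N·m.
Gear mesh: ratio = 127/40 = 3.175; torque at the gypsy = 65.509 × 3.175 × 0.95 = 197.59 N·m.

198 N·m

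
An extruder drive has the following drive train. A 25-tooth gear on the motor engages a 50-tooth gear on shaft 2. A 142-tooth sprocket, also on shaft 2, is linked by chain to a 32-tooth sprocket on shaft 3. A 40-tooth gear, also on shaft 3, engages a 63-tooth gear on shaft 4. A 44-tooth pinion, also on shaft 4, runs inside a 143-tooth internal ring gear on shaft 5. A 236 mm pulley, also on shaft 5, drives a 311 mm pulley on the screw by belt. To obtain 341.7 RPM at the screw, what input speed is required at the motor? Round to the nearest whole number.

Overall ratio R = 2 × 0.22535 × 1.575 × 3.25 × 1.3178 = 3.0402.
Required input speed = output speed × R = 341.7 × 3.0402 = 1038.8 RPM.

1039 RPM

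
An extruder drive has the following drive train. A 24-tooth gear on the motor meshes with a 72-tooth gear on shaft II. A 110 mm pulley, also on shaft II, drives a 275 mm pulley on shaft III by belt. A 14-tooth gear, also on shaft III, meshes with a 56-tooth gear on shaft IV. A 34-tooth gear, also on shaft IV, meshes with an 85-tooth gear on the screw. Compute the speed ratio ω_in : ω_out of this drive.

75

Each stage contributes driven/driver: gear mesh 72/24 = 3, belt 275/110 = 2.5, gear mesh 56/14 = 4, gear mesh 85/34 = 2.5.
Overall: 3 × 2.5 × 4 × 2.5 = 75.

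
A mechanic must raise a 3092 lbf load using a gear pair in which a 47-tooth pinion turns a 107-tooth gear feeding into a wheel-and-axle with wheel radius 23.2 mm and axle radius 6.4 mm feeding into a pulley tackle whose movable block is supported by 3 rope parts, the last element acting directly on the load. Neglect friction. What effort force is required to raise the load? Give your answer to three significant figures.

Gear pair MA = 107/47 = 2.2766.
Wheel-and-axle MA = R/r = 23.2/6.4 = 3.625.
Block-and-tackle MA = number of supporting rope parts = 3.
Combined ideal MA = 2.2766 × 3.625 × 3 = 24.758.
Effort = load / MA = 3092 / 24.758 = 124.89 lbf.

125 lbf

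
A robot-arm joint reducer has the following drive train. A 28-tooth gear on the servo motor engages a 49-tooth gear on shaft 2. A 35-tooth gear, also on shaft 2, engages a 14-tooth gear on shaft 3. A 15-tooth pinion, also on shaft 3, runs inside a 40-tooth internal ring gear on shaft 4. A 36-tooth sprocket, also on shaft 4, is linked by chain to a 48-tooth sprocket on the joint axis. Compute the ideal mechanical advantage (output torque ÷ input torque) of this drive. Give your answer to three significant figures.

Each stage contributes driven/driver: gear mesh 49/28 = 1.75, gear mesh 14/35 = 0.4, internal gear 40/15 = 2.6667, chain 48/36 = 1.3333.
Overall: 1.75 × 0.4 × 2.6667 × 1.3333 = 2.4889.

2.49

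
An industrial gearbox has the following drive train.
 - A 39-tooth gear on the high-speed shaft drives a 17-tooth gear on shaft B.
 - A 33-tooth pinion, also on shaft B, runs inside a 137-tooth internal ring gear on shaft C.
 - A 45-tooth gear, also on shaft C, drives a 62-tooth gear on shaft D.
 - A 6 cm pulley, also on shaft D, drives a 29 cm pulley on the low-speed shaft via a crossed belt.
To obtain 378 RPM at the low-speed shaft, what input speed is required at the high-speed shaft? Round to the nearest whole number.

Overall ratio R = 0.4359 × 4.1515 × 1.3778 × 4.8333 = 12.051.
Required input speed = output speed × R = 378 × 12.051 = 4555.2 RPM.

4555 RPM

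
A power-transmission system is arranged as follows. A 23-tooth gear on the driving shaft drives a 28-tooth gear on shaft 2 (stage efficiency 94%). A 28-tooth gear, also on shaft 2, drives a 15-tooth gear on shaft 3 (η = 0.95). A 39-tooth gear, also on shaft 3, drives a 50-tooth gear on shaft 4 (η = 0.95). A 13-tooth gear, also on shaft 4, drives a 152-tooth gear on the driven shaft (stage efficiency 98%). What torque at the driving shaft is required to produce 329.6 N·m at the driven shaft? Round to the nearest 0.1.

40.6 N·m

Overall ratio R = 1.2174 × 0.53571 × 1.2821 × 11.692 = 9.7762; overall efficiency η = 0.94 × 0.95 × 0.95 × 0.98 = 0.8314.
Input torque = output torque / (R × η) = 329.6 / (9.7762 × 0.8314) = 40.552 N·m.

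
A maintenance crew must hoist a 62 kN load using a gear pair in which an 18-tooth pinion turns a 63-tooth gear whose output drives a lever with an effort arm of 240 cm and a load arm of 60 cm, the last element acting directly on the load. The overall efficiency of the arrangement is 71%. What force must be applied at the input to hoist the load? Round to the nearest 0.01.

6.24 kN

Gear pair MA = 63/18 = 3.5.
Lever MA = effort arm / load arm = 240/60 = 4.
Combined ideal MA = 3.5 × 4 = 14.
Actual MA = 14 × 0.71 = 9.94.
Effort = load / actual MA = 62 / 9.94 = 6.2374 kN.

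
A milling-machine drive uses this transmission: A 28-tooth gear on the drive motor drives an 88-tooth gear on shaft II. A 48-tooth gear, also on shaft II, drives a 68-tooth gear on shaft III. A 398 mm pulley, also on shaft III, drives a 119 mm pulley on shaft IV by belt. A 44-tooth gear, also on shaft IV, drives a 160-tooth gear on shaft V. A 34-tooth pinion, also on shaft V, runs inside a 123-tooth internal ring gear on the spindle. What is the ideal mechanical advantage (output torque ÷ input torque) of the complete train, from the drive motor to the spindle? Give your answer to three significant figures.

17.5

Each stage contributes driven/driver: gear mesh 88/28 = 3.1429, gear mesh 68/48 = 1.4167, belt 119/398 = 0.29899, gear mesh 160/44 = 3.6364, internal gear 123/34 = 3.6176.
Overall: 3.1429 × 1.4167 × 0.29899 × 3.6364 × 3.6176 = 17.513.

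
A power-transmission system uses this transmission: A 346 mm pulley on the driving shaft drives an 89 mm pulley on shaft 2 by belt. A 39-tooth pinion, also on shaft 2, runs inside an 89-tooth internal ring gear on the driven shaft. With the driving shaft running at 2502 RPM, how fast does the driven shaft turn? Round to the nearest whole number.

4262 RPM

the driving shaft → shaft 2 (belt, 89/346): 2502 ÷ 0.25723 = 9726.9 RPM
shaft 2 → the driven shaft (internal gear, 89/39): 9726.9 ÷ 2.2821 = 4262.3 RPM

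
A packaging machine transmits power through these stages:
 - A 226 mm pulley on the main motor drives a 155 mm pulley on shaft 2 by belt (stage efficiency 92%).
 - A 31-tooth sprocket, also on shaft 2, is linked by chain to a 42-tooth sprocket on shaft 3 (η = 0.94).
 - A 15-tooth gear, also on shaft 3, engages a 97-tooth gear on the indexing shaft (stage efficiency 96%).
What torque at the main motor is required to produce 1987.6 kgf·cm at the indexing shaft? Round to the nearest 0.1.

Overall ratio R = 0.68584 × 1.3548 × 6.4667 = 6.0088; overall efficiency η = 0.92 × 0.94 × 0.96 = 0.8302.
Input torque = output torque / (R × η) = 1987.6 / (6.0088 × 0.8302) = 398.43 kgf·cm.

398.4 kgf·cm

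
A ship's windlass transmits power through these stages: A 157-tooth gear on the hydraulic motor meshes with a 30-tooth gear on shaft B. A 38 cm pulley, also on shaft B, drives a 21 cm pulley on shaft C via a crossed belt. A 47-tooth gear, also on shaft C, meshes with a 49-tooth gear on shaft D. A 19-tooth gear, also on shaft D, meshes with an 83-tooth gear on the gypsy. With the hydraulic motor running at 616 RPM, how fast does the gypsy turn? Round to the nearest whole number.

1281 RPM

the hydraulic motor → shaft B (gear mesh, 30/157): 616 ÷ 0.19108 = 3223.7 RPM
shaft B → shaft C (belt, 21/38): 3223.7 ÷ 0.55263 = 5833.4 RPM
shaft C → shaft D (gear mesh, 49/47): 5833.4 ÷ 1.0426 = 5595.3 RPM
shaft D → the gypsy (gear mesh, 83/19): 5595.3 ÷ 4.3684 = 1280.9 RPM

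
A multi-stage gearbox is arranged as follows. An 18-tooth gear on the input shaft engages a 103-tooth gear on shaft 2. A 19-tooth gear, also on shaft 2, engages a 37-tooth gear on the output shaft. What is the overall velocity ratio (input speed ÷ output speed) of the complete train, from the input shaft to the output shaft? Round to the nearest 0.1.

11.1

Each stage contributes driven/driver: gear mesh 103/18 = 5.7222, gear mesh 37/19 = 1.9474.
Overall: 5.7222 × 1.9474 = 11.143.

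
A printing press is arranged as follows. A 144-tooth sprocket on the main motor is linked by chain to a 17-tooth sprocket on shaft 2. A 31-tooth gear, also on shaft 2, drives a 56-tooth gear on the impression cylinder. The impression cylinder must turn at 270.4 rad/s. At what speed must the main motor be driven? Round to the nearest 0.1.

Overall ratio R = 0.11806 × 1.8065 = 0.21326.
Required input speed = output speed × R = 270.4 × 0.21326 = 57.666 rad/s.

57.7 rad/s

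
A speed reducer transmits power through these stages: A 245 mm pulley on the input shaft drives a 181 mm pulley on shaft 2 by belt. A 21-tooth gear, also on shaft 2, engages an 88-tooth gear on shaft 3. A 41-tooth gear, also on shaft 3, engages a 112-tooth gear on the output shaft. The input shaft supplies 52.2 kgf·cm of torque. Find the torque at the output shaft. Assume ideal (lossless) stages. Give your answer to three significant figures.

Belt: ratio = 181/245 = 0.73878; torque at shaft 2 = 52.2 × 0.73878 = 38.564 kgf·cm.
Gear mesh: ratio = 88/21 = 4.1905; torque at shaft 3 = 38.564 × 4.1905 = 161.6 kgf·cm.
Gear mesh: ratio = 112/41 = 2.7317; torque at the output shaft = 161.6 × 2.7317 = 441.45 kgf·cm.

441 kgf·cm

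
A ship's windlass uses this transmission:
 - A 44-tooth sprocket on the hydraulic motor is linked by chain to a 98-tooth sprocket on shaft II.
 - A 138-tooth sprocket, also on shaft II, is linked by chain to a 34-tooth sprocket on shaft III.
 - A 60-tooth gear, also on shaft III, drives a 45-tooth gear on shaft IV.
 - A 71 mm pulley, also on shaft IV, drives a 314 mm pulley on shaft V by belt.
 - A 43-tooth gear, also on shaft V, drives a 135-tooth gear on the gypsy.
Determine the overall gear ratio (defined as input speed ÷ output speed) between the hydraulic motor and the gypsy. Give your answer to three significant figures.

5.71

Each stage contributes driven/driver: chain 98/44 = 2.2273, chain 34/138 = 0.24638, gear mesh 45/60 = 0.75, belt 314/71 = 4.4225, gear mesh 135/43 = 3.1395.
Overall: 2.2273 × 0.24638 × 0.75 × 4.4225 × 3.1395 = 5.7144.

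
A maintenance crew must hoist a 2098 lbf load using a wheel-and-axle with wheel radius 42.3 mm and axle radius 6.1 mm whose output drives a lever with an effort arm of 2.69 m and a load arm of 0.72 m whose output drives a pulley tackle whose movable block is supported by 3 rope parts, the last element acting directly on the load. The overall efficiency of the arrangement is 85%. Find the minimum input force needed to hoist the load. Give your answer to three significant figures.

31.8 lbf

Wheel-and-axle MA = R/r = 42.3/6.1 = 6.9344.
Lever MA = effort arm / load arm = 2.69/0.72 = 3.7361.
Block-and-tackle MA = number of supporting rope parts = 3.
Combined ideal MA = 6.9344 × 3.7361 × 3 = 77.723.
Actual MA = 77.723 × 0.85 = 66.065.
Effort = load / actual MA = 2098 / 66.065 = 31.757 lbf.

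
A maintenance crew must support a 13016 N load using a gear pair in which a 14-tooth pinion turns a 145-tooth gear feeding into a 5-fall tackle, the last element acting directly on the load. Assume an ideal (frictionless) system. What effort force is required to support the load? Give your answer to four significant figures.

Gear pair MA = 145/14 = 10.357.
Block-and-tackle MA = number of supporting rope parts = 5.
Combined ideal MA = 10.357 × 5 = 51.786.
Effort = load / MA = 13016 / 51.786 = 251.34 N.

251.3 N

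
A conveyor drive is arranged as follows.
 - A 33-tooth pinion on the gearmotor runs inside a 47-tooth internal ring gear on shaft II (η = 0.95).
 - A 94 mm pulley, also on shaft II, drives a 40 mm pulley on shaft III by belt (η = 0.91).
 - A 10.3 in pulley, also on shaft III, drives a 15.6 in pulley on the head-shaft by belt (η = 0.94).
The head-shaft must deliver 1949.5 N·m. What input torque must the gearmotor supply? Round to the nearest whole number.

Overall ratio R = 1.4242 × 0.42553 × 1.5146 = 0.91792; overall efficiency η = 0.95 × 0.91 × 0.94 = 0.8126.
Input torque = output torque / (R × η) = 1949.5 / (0.91792 × 0.8126) = 2613.5 N·m.

2614 N·m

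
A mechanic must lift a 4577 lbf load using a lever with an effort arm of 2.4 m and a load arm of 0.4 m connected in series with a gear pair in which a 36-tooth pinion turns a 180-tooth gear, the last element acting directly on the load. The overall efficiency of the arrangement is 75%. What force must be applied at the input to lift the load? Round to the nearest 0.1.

Lever MA = effort arm / load arm = 2.4/0.4 = 6.
Gear pair MA = 180/36 = 5.
Combined ideal MA = 6 × 5 = 30.
Actual MA = 30 × 0.75 = 22.5.
Effort = load / actual MA = 4577 / 22.5 = 203.42 lbf.

203.4 lbf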